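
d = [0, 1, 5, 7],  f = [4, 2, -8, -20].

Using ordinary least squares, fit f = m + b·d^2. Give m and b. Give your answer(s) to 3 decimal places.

Sums needed: Σ1 = 4, Σd^2 = 75, Σd^2·d^2 = 3027.
Right-hand side: Σf = -22, Σd^2·f = -1178.
Normal equations: [[4, 75]; [75, 3027]]·[m, b]ᵀ = [-22, -1178]ᵀ.
Eliminating b: 3027·(row 1) − 75·(row 2) gives 6483·m = 3027·(-22) − 75·(-1178) = 21756, so m = 7252/2161.
Then b = ((-1178) − 75·(7252/2161))/3027 = -3062/6483.

m = 3.356, b = -0.472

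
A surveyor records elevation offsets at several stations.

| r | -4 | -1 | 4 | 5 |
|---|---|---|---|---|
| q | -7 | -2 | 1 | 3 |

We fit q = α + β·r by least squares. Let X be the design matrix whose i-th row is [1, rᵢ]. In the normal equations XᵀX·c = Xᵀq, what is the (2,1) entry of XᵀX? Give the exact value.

Row 2 ↔ basis r, column 1 ↔ basis 1, so (XᵀX)_{2,1} = Σᵢ r = (-4)·(1) + (-1)·(1) + (4)·(1) + (5)·(1) = 4.

4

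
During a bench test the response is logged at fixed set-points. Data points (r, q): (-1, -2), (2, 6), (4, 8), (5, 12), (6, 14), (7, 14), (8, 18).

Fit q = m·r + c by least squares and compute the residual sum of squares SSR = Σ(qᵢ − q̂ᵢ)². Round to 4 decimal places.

SSR = 6.1089

The normal equations are: 195·m + 31·c = 432;  31·m + 7·c = 70.
(Σr·r = 195, Σr = 31, Σ1 = 7, Σr·q = 432, Σq = 70.)
Determinant 195·7 − 31² = 404.
m = (432·7 − 31·70)/404 = 427/202; c = (195·70 − 31·432)/404 = 129/202.
Residuals: -53/101, 229/202, -221/202, 80/101, 137/202, -145/101, 91/202; SSR = 617/101.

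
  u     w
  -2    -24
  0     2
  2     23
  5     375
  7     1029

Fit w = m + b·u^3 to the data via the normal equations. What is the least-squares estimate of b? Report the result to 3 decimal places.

b = 2.999

Normal-equation sums: Σ1 = 5, Σu^3 = 468, Σu^3·u^3 = 133402.
And Σw = 1405, Σu^3·w = 400198.
So XᵀX·[m, b]ᵀ = Xᵀw: [[5, 468]; [468, 133402]]·[m, b]ᵀ = [1405, 400198]ᵀ.
det = 5·133402 − 468² = 447986.
m = (1405·133402 − 468·400198)/447986 = 68573/223993; b = (5·400198 − 468·1405)/447986 = 671725/223993.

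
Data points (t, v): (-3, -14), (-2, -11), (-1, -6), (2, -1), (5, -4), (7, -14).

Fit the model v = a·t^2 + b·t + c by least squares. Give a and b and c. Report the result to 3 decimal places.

From the data, Σt^2·t^2 = 3140, Σt^2·t = 440, Σt^2 = 92, Σt·t = 92, Σt = 8, Σ1 = 6.
Right-hand side: Σt^2·v = -966, Σt·v = -50, Σv = -50.
XᵀX·[a, b, c]ᵀ = Xᵀv becomes [[3140, 440, 92]; [440, 92, 8]; [92, 8, 6]]·[a, b, c]ᵀ = [-966, -50, -50]ᵀ.
Inverting the 3×3 Gram matrix, [a, b, c]ᵀ = [-733/1362, 3139/1362, -716/227]ᵀ.

a = -0.538, b = 2.305, c = -3.154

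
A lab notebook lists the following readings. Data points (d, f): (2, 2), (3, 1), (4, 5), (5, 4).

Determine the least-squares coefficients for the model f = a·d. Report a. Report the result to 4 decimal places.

From the data, Σd·d = 54.
Moment sums: Σd·f = 47.
So MᵀM·[a]ᵀ = Mᵀf: [[54]]·[a]ᵀ = [47]ᵀ.
Hence a = 47 / 54 ≈ 0.87037.

a = 0.8704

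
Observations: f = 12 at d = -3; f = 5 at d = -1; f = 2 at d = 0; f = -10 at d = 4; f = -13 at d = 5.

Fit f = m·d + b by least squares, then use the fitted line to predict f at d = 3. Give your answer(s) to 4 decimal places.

Entries of MᵀM: Σd·d = 51, Σd = 5, Σ1 = 5.
Right-hand side: Σd·f = -146, Σf = -4.
Normal equations: [[51, 5]; [5, 5]]·[m, b]ᵀ = [-146, -4]ᵀ.
Eliminating b: 5·(row 1) − 5·(row 2) gives 230·m = 5·(-146) − 5·(-4) = -710, so m = -71/23.
Then b = ((-4) − 5·(-71/23))/5 = 263/115.
At d = 3: f̂ = (-71/23)·(3) + (263/115)·(1) = -802/115.

f̂ = -6.9739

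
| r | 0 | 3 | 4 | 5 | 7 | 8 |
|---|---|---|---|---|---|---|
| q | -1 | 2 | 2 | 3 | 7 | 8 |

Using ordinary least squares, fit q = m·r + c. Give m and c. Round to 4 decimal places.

Entries of AᵀA: Σr·r = 163, Σr = 27, Σ1 = 6.
And Σr·q = 142, Σq = 21.
Eliminating c: 6·(row 1) − 27·(row 2) gives 249·m = 6·142 − 27·21 = 285, so m = 95/83.
Then c = (21 − 27·(95/83))/6 = -137/83.

m = 1.1446, c = -1.6506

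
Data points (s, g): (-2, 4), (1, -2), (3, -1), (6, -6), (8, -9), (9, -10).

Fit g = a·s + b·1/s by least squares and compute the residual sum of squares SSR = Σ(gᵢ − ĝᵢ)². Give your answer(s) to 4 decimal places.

SSR = 8.7456

Sums needed: Σs·s = 195, Σs·1/s = 6, Σ1/s·1/s = 7345/5184.
Right-hand side: Σs·g = -211, Σ1/s·g = -545/72.
So AᵀA·[a, b]ᵀ = Aᵀg: [[195, 6]; [6, 7345/5184]]·[a, b]ᵀ = [-211, -545/72]ᵀ.
Eliminating b: (7345/5184)·(row 1) − 6·(row 2) gives (415217/1728)·a = (7345/5184)·(-211) − 6·(-545/72) = -1314355/5184, so a = -1314355/1245651.
Then b = ((-545/72) − 6·(-1314355/1245651))/(7345/5184) = -362952/415217.
Residuals: 1809466/1245651, -88091/1245651, 1020122/415217, 197900/415217, -559912/1245651, -168777/415217; SSR = 10893998/1245651.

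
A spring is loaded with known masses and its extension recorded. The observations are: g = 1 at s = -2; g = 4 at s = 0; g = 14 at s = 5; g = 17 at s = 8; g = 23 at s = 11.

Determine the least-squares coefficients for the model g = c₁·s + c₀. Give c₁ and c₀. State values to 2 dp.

c₁ = 1.68, c₀ = 4.39

The normal equations are: 214·c₁ + 22·c₀ = 457;  22·c₁ + 5·c₀ = 59.
(Σs·s = 214, Σs = 22, Σ1 = 5, Σs·g = 457, Σg = 59.)
Eliminating c₀: 5·(row 1) − 22·(row 2) gives 586·c₁ = 5·457 − 22·59 = 987, so c₁ = 987/586.
Then c₀ = (59 − 22·(987/586))/5 = 1286/293.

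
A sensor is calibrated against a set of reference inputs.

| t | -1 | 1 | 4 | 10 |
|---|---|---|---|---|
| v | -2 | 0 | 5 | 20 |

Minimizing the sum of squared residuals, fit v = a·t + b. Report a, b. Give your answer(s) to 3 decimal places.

From the data, Σt·t = 118, Σt = 14, Σ1 = 4.
Right-hand side: Σt·v = 222, Σv = 23.
XᵀX·[a, b]ᵀ = Xᵀv becomes [[118, 14]; [14, 4]]·[a, b]ᵀ = [222, 23]ᵀ.
Eliminating b: 4·(row 1) − 14·(row 2) gives 276·a = 4·222 − 14·23 = 566, so a = 283/138.
Then b = (23 − 14·(283/138))/4 = -197/138.

a = 2.051, b = -1.428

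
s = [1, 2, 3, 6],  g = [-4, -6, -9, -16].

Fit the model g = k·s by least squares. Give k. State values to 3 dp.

Forming AᵀA = [[50]] and Aᵀg = [-139]ᵀ gives AᵀA·[k]ᵀ = Aᵀg.
k = (-139)/50 = -2.78.

k = -2.780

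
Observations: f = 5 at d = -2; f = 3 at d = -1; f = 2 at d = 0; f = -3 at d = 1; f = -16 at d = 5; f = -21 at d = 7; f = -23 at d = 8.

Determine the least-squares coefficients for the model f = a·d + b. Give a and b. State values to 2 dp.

AᵀA·[a, b]ᵀ = Aᵀf reads: 144·a + 18·b = -427;  18·a + 7·b = -53.
(Σd·d = 144, Σd = 18, Σ1 = 7, Σd·f = -427, Σf = -53.)
Δ = 144·7 − 18² = 684.
a = ((-427)·7 − 18·(-53))/684 = -2035/684; b = (144·(-53) − 18·(-427))/684 = 3/38.

a = -2.98, b = 0.08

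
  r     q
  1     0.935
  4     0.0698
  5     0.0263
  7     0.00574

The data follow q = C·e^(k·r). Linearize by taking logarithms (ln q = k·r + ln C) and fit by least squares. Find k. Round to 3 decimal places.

Taking logs, ln q = k·r + ln C, so regress ln q on r.
XᵀX = [[91.0000, 17.0000]; [17.0000, 4]], rhs = [-65.0287, -11.5278]ᵀ  (here Σr = 17.0000, Σ(r)² = 91.0000, Σln q = -11.5278, Σr·ln q = -65.0287).
Δ = 91.0000·4 − (17.0000)² = 75.0000; k = (-65.0287·4 − 17.0000·-11.5278)/75.0000 = -0.85523, ln C = (91.0000·-11.5278 − 17.0000·-65.0287)/75.0000 = 0.75276.

k = -0.855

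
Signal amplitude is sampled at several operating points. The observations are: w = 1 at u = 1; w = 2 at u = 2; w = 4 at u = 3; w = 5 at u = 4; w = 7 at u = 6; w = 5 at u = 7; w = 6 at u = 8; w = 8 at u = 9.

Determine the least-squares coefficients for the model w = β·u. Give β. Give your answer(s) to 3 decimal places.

From the data, Σu·u = 260.
Moment sums: Σu·w = 234.
So AᵀA·[β]ᵀ = Aᵀw: [[260]]·[β]ᵀ = [234]ᵀ.
β = 234/260 = 0.9.

β = 0.900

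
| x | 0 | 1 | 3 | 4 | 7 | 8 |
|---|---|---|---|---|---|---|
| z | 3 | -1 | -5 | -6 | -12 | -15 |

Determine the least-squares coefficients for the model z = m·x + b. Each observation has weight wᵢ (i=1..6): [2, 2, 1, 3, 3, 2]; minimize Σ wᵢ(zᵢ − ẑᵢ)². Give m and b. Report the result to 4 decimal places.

Forming MᵀWM = [[334, 54]; [54, 13]] and MᵀWz = [-581, -85]ᵀ gives MᵀWM·[m, b]ᵀ = MᵀWz.
Eliminating b: 13·(row 1) − 54·(row 2) gives 1426·m = 13·(-581) − 54·(-85) = -2963, so m = -2963/1426.
Then b = ((-85) − 54·(-2963/1426))/13 = 1492/713.

m = -2.0778, b = 2.0926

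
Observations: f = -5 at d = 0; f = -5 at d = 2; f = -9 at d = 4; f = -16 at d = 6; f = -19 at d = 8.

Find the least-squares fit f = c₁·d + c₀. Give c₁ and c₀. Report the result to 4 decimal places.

Compute the Gram sums: Σd·d = 120, Σd = 20, Σ1 = 5.
And Σd·f = -294, Σf = -54.
MᵀM·[c₁, c₀]ᵀ = Mᵀf becomes [[120, 20]; [20, 5]]·[c₁, c₀]ᵀ = [-294, -54]ᵀ.
Δ = 120·5 − 20² = 200.
c₁ = ((-294)·5 − 20·(-54))/200 = -39/20; c₀ = (120·(-54) − 20·(-294))/200 = -3.

c₁ = -1.9500, c₀ = -3.0000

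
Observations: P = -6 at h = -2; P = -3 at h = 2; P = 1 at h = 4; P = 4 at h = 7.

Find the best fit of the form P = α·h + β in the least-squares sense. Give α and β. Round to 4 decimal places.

MᵀM·[α, β]ᵀ = MᵀP reads: 73·α + 11·β = 38;  11·α + 4·β = -4.
(Σh·h = 73, Σh = 11, Σ1 = 4, Σh·P = 38, ΣP = -4.)
Determinant 73·4 − 11² = 171.
α = (38·4 − 11·(-4))/171 = 196/171; β = (73·(-4) − 11·38)/171 = -710/171.

α = 1.1462, β = -4.1520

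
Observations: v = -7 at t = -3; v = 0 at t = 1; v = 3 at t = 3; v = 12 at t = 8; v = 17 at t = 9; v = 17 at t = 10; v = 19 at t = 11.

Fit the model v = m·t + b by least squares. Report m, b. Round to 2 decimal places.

Normal-equation sums: Σt·t = 385, Σt = 39, Σ1 = 7.
And Σt·v = 658, Σv = 61.
So XᵀX·[m, b]ᵀ = Xᵀv: [[385, 39]; [39, 7]]·[m, b]ᵀ = [658, 61]ᵀ.
Eliminating b: 7·(row 1) − 39·(row 2) gives 1174·m = 7·658 − 39·61 = 2227, so m = 2227/1174.
Then b = (61 − 39·(2227/1174))/7 = -2177/1174.

m = 1.90, b = -1.85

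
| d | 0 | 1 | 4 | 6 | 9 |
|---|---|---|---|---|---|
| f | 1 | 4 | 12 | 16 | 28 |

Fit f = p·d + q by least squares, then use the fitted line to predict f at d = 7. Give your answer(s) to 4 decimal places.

Forming MᵀM = [[134, 20]; [20, 5]] and Mᵀf = [400, 61]ᵀ gives MᵀM·[p, q]ᵀ = Mᵀf.
Δ = 134·5 − 20² = 270.
p = (400·5 − 20·61)/270 = 26/9; q = (134·61 − 20·400)/270 = 29/45.
At d = 7: f̂ = (26/9)·(7) + (29/45)·(1) = 313/15.

f̂ = 20.8667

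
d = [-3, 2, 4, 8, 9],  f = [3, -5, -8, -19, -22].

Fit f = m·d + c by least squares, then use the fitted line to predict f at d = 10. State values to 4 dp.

Setting ∂/∂m … = 0 gives: 174·m + 20·c = -401;  20·m + 5·c = -51.
(Σd·d = 174, Σd = 20, Σ1 = 5, Σd·f = -401, Σf = -51.)
Δ = 174·5 − 20² = 470.
m = ((-401)·5 − 20·(-51))/470 = -197/94; c = (174·(-51) − 20·(-401))/470 = -427/235.
At d = 10: f̂ = (-197/94)·(10) + (-427/235)·(1) = -5352/235.

f̂ = -22.7745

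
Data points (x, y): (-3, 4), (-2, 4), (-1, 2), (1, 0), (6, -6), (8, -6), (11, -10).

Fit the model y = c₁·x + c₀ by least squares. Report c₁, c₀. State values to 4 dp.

c₁ = -1.0160, c₀ = 1.1885

With design matrix M, MᵀM = [[236, 20]; [20, 7]] and Mᵀy = [-216, -12]ᵀ.
Eliminating c₀: 7·(row 1) − 20·(row 2) gives 1252·c₁ = 7·(-216) − 20·(-12) = -1272, so c₁ = -318/313.
Then c₀ = ((-12) − 20·(-318/313))/7 = 372/313.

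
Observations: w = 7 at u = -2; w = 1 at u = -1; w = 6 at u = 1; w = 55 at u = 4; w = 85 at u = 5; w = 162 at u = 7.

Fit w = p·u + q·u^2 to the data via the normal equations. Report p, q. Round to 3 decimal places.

Normal-equation sums: Σu·u = 96, Σu·u^2 = 524, Σu^2·u^2 = 3300.
And Σu·w = 1770, Σu^2·w = 10978.
Eliminating q: 3300·(row 1) − 524·(row 2) gives 42224·p = 3300·1770 − 524·10978 = 88528, so p = 5533/2639.
Then q = (10978 − 524·(5533/2639))/3300 = 15801/5278.

p = 2.097, q = 2.994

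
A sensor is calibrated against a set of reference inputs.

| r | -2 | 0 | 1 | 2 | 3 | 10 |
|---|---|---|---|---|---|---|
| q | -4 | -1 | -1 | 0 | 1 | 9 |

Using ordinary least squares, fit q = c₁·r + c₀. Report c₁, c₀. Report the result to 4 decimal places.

c₁ = 1.0625, c₀ = -1.8125

With design matrix M, MᵀM = [[118, 14]; [14, 6]] and Mᵀq = [100, 4]ᵀ.
det = 118·6 − 14² = 512.
c₁ = (100·6 − 14·4)/512 = 17/16; c₀ = (118·4 − 14·100)/512 = -29/16.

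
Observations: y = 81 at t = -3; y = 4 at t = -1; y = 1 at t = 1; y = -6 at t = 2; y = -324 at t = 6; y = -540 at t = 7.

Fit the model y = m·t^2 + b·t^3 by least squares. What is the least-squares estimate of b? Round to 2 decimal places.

The normal system XᵀX·[m, b]ᵀ = Xᵀy is [[3796, 24372]; [24372, 165100]]·[m, b]ᵀ = [-37414, -257442]ᵀ.
Eliminating b: 165100·(row 1) − 24372·(row 2) gives 32725216·m = 165100·(-37414) − 24372·(-257442) = 97325024, so m = 3041407/1022663.
Then b = ((-257442) − 24372·(3041407/1022663))/165100 = -4087239/2045326.

b = -2.00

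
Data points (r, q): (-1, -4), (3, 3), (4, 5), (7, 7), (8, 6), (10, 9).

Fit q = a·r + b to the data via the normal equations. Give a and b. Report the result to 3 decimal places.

a = 1.087, b = -1.281

From the data, Σr·r = 239, Σr = 31, Σ1 = 6.
Moment sums: Σr·q = 220, Σq = 26.
Normal equations: [[239, 31]; [31, 6]]·[a, b]ᵀ = [220, 26]ᵀ.
det = 239·6 − 31² = 473.
a = (220·6 − 31·26)/473 = 514/473; b = (239·26 − 31·220)/473 = -606/473.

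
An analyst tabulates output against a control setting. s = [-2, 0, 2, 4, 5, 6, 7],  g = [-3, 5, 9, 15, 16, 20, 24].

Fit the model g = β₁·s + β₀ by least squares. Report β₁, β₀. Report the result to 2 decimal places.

Setting ∂/∂β₁ … = 0 gives: 134·β₁ + 22·β₀ = 452;  22·β₁ + 7·β₀ = 86.
det = 134·7 − 22² = 454.
β₁ = (452·7 − 22·86)/454 = 636/227; β₀ = (134·86 − 22·452)/454 = 790/227.

β₁ = 2.80, β₀ = 3.48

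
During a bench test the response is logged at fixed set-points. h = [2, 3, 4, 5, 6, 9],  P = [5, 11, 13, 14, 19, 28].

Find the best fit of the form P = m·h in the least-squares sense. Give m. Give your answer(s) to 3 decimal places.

Entries of MᵀM: Σh·h = 171.
For MᵀP: Σh·P = 531.
MᵀM·[m]ᵀ = MᵀP becomes [[171]]·[m]ᵀ = [531]ᵀ.
Hence m = 531 / 171 ≈ 3.10526.

m = 3.105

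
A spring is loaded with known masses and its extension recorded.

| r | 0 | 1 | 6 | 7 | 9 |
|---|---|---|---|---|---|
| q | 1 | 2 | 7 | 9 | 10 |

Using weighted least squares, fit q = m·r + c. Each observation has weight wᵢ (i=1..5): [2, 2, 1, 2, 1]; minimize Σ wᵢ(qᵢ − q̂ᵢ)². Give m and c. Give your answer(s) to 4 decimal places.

m = 1.0645, c = 1.0000

From the data, Σwᵢ·r·r = 217, Σwᵢ·r = 31, Σwᵢ·1 = 8.
Right-hand side: Σwᵢ·r·q = 262, Σwᵢ·q = 41.
Normal equations: [[217, 31]; [31, 8]]·[m, c]ᵀ = [262, 41]ᵀ.
Eliminating c: 8·(row 1) − 31·(row 2) gives 775·m = 8·262 − 31·41 = 825, so m = 33/31.
Then c = (41 − 31·(33/31))/8 = 1.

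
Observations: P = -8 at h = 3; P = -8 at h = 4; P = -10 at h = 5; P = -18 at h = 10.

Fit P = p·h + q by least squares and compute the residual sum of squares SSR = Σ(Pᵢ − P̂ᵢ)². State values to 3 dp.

SSR = 1.241

AᵀA·[p, q]ᵀ = AᵀP reads: 150·p + 22·q = -286;  22·p + 4·q = -44.
(Σh·h = 150, Σh = 22, Σ1 = 4, Σh·P = -286, ΣP = -44.)
Eliminating q: 4·(row 1) − 22·(row 2) gives 116·p = 4·(-286) − 22·(-44) = -176, so p = -44/29.
Then q = ((-44) − 22·(-44/29))/4 = -77/29.
Residuals: -23/29, 21/29, 7/29, -5/29; SSR = 36/29.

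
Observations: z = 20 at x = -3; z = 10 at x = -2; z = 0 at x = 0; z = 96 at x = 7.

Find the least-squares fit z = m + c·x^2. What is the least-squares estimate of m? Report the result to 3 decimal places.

m = 1.539

AᵀA·[m, c]ᵀ = Aᵀz reads: 4·m + 62·c = 126;  62·m + 2498·c = 4924.
Determinant 4·2498 − 62² = 6148.
m = (126·2498 − 62·4924)/6148 = 2365/1537; c = (4·4924 − 62·126)/6148 = 2971/1537.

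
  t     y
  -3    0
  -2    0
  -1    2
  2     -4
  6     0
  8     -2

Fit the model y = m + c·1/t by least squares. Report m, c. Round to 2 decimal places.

Sums needed: Σ1 = 6, Σ1/t = -25/24, Σ1/t·1/t = 953/576.
For Aᵀy: Σy = -4, Σ1/t·y = -17/4.
Eliminating c: (953/576)·(row 1) − (-25/24)·(row 2) gives (5093/576)·m = (953/576)·(-4) − (-25/24)·(-17/4) = -3181/288, so m = -6362/5093.
Then c = ((-17/4) − (-25/24)·(-6362/5093))/(953/576) = -17088/5093.

m = -1.25, c = -3.36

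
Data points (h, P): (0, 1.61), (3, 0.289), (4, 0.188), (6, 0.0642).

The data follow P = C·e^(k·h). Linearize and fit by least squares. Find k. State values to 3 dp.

Linearized form: ln P = k·h + ln C. From the 4 transformed points,
Σh = 13.0000, Σ(h)² = 61.0000, Σln P = -5.1822, Σh·ln P = -26.8838.
Equations: 61.0000·k + 13.0000·ln C = -26.8838;  13.0000·k + 4·ln C = -5.1822.
Slope k = (n·Σh·ln P − Σh·Σln P)/(n·Σ(h)² − (Σh)²) = (4·-26.8838 − 13.0000·-5.1822)/75.0000 = -0.53556; ln C = (Σln P − k·Σh)/n = 0.44503.

k = -0.536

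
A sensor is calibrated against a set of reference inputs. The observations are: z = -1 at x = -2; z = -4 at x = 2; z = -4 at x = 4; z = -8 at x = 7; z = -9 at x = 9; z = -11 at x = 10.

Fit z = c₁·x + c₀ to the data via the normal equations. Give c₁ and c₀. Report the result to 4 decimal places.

c₁ = -0.8077, c₀ = -2.1282

Entries of AᵀA: Σx·x = 254, Σx = 30, Σ1 = 6.
And Σx·z = -269, Σz = -37.
AᵀA·[c₁, c₀]ᵀ = Aᵀz becomes [[254, 30]; [30, 6]]·[c₁, c₀]ᵀ = [-269, -37]ᵀ.
Eliminating c₀: 6·(row 1) − 30·(row 2) gives 624·c₁ = 6·(-269) − 30·(-37) = -504, so c₁ = -21/26.
Then c₀ = ((-37) − 30·(-21/26))/6 = -83/39.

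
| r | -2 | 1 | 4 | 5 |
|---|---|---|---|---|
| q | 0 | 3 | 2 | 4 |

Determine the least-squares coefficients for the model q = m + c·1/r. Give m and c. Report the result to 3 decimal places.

m = 1.794, c = 1.919

Entries of MᵀM: Σ1 = 4, Σ1/r = 19/20, Σ1/r·1/r = 541/400.
For Mᵀq: Σq = 9, Σ1/r·q = 43/10.
MᵀM·[m, c]ᵀ = Mᵀq becomes [[4, 19/20]; [19/20, 541/400]]·[m, c]ᵀ = [9, 43/10]ᵀ.
Eliminating c: (541/400)·(row 1) − (19/20)·(row 2) gives (1803/400)·m = (541/400)·9 − (19/20)·(43/10) = 647/80, so m = 3235/1803.
Then c = ((43/10) − (19/20)·(3235/1803))/(541/400) = 3460/1803.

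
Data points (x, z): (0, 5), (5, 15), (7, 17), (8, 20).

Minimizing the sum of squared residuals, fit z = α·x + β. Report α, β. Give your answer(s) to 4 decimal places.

α = 1.8158, β = 5.1711

From the data, Σx·x = 138, Σx = 20, Σ1 = 4.
And Σx·z = 354, Σz = 57.
MᵀM·[α, β]ᵀ = Mᵀz becomes [[138, 20]; [20, 4]]·[α, β]ᵀ = [354, 57]ᵀ.
Δ = 138·4 − 20² = 152.
α = (354·4 − 20·57)/152 = 69/38; β = (138·57 − 20·354)/152 = 393/76.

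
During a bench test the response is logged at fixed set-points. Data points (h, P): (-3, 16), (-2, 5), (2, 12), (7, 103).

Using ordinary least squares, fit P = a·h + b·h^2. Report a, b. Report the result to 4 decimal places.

a = 0.9880, b = 1.9677

From the data, Σh·h = 66, Σh·h^2 = 316, Σh^2·h^2 = 2514.
Right-hand side: Σh·P = 687, Σh^2·P = 5259.
So MᵀM·[a, b]ᵀ = MᵀP: [[66, 316]; [316, 2514]]·[a, b]ᵀ = [687, 5259]ᵀ.
Eliminating b: 2514·(row 1) − 316·(row 2) gives 66068·a = 2514·687 − 316·5259 = 65274, so a = 32637/33034.
Then b = (5259 − 316·(32637/33034))/2514 = 65001/33034.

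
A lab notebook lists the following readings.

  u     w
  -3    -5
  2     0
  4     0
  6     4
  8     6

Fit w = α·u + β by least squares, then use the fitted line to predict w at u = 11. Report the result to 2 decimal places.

ŵ = 8.47

Compute the Gram sums: Σu·u = 129, Σu = 17, Σ1 = 5.
Moment sums: Σu·w = 87, Σw = 5.
Δ = 129·5 − 17² = 356.
α = (87·5 − 17·5)/356 = 175/178; β = (129·5 − 17·87)/356 = -417/178.
At u = 11: ŵ = (175/178)·(11) + (-417/178)·(1) = 754/89.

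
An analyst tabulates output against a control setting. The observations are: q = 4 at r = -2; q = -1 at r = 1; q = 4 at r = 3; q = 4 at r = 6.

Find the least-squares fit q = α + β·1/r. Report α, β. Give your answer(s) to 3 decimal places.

α = 3.573, β = -3.293

Normal-equation sums: Σ1 = 4, Σ1/r = 1, Σ1/r·1/r = 25/18.
For Xᵀq: Σq = 11, Σ1/r·q = -1.
Normal equations: [[4, 1]; [1, 25/18]]·[α, β]ᵀ = [11, -1]ᵀ.
Determinant 4·(25/18) − 1² = 41/9.
α = (11·(25/18) − 1·(-1))/(41/9) = 293/82; β = (4·(-1) − 1·11)/(41/9) = -135/41.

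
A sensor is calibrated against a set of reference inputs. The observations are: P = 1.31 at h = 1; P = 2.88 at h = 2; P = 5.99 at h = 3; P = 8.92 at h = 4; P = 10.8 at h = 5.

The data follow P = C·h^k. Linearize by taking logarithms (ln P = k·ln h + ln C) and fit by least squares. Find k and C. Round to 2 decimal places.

k = 1.36, C = 1.26

Linearized form: ln P = k·ln h + ln C. From the 5 transformed points,
XᵀX = [[6.1995, 4.7875]; [4.7875, 5]], rhs = [9.5632, 7.6858]ᵀ  (here Σln h = 4.7875, Σ(ln h)² = 6.1995, Σln P = 7.6858, Σln h·ln P = 9.5632).
Slope k = (n·Σln h·ln P − Σln h·Σln P)/(n·Σ(ln h)² − (Σln h)²) = (5·9.5632 − 4.7875·7.6858)/8.0774 = 1.36434; ln C = (Σln P − k·Σln h)/n = 0.23079, so C = exp(0.23079) = 1.25960.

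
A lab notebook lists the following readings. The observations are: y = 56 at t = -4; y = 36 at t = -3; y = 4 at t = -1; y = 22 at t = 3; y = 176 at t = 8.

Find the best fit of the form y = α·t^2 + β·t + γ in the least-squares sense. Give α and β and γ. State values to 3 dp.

α = 3.003, β = -2.081, γ = 0.595

Compute the Gram sums: Σt^2·t^2 = 4515, Σt^2·t = 447, Σt^2 = 99, Σt·t = 99, Σt = 3, Σ1 = 5.
Moment sums: Σt^2·y = 12686, Σt·y = 1138, Σy = 294.
Inverting the 3×3 Gram matrix, [α, β, γ]ᵀ = [61363/20436, -42521/20436, 2027/3406]ᵀ.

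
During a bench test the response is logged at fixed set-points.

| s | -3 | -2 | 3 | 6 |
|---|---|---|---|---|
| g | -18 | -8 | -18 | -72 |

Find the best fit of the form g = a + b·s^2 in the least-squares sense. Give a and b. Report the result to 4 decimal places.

The normal system MᵀM·[a, b]ᵀ = Mᵀg is [[4, 58]; [58, 1474]]·[a, b]ᵀ = [-116, -2948]ᵀ.
Eliminating b: 1474·(row 1) − 58·(row 2) gives 2532·a = 1474·(-116) − 58·(-2948) = 0, so a = 0.
Then b = ((-2948) − 58·0)/1474 = -2.

a = 0.0000, b = -2.0000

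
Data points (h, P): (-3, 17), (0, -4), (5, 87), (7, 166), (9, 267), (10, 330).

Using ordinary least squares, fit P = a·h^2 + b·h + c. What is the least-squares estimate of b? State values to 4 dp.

Setting ∂/∂a … = 0 gives: 19668·a + 2170·b + 264·c = 65089;  2170·a + 264·b + 28·c = 7249;  264·a + 28·b + 6·c = 863.
(Σh^2·h^2 = 19668, Σh^2·h = 2170, Σh^2 = 264, Σh·h = 264, Σh = 28, Σ1 = 6, Σh^2·P = 65089, Σh·P = 7249, ΣP = 863.)
Row-reducing yields a = 890515/290634, b = 252557/96878, c = -915601/290634.

b = 2.6070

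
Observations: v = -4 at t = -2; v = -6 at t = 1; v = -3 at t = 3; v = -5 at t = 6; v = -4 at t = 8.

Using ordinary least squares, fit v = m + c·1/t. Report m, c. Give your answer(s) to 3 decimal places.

m = -4.130, c = -1.201

The normal system MᵀM·[m, c]ᵀ = Mᵀv is [[5, 9/8]; [9/8, 809/576]]·[m, c]ᵀ = [-22, -19/3]ᵀ.
Determinant 5·(809/576) − (9/8)² = 829/144.
m = ((-22)·(809/576) − (9/8)·(-19/3))/(829/144) = -6847/1658; c = (5·(-19/3) − (9/8)·(-22))/(829/144) = -996/829.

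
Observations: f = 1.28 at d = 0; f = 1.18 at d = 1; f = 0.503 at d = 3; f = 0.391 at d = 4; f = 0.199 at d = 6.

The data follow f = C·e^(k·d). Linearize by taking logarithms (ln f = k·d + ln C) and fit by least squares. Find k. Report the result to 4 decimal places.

Linearized form: ln f = k·d + ln C. From the 5 transformed points,
Over the data: Σd = 14.0000, Σ(d)² = 62.0000, Σln f = -2.8283, Σd·ln f = -15.3389.
Normal system: [[62.0000, 14.0000]; [14.0000, 5]]·[k, ln C]ᵀ = [-15.3389, -2.8283]ᵀ.
Slope k = (n·Σd·ln f − Σd·Σln f)/(n·Σ(d)² − (Σd)²) = (5·-15.3389 − 14.0000·-2.8283)/114.0000 = -0.32542; ln C = (Σln f − k·Σd)/n = 0.34553.

k = -0.3254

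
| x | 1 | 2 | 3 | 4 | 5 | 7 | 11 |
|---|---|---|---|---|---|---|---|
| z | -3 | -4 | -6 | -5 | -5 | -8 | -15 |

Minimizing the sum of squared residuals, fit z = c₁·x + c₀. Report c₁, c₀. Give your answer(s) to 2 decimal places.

Forming MᵀM = [[225, 33]; [33, 7]] and Mᵀz = [-295, -46]ᵀ gives MᵀM·[c₁, c₀]ᵀ = Mᵀz.
Eliminating c₀: 7·(row 1) − 33·(row 2) gives 486·c₁ = 7·(-295) − 33·(-46) = -547, so c₁ = -547/486.
Then c₀ = ((-46) − 33·(-547/486))/7 = -205/162.

c₁ = -1.13, c₀ = -1.27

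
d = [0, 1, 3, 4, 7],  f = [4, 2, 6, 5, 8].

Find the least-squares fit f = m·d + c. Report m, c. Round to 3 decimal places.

Normal-equation sums: Σd·d = 75, Σd = 15, Σ1 = 5.
And Σd·f = 96, Σf = 25.
So AᵀA·[m, c]ᵀ = Aᵀf: [[75, 15]; [15, 5]]·[m, c]ᵀ = [96, 25]ᵀ.
Δ = 75·5 − 15² = 150.
m = (96·5 − 15·25)/150 = 7/10; c = (75·25 − 15·96)/150 = 29/10.

m = 0.700, c = 2.900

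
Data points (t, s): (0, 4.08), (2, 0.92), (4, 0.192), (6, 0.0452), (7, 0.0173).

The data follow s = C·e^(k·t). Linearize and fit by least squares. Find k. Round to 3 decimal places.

Let Y = ln s. Fitting Y = k·t + ln C by least squares:
Σt = 19.0000, Σ(t)² = 105.0000, Σln s = -7.4813, Σt·ln s = -53.7471.
Equations: 105.0000·k + 19.0000·ln C = -53.7471;  19.0000·k + 5·ln C = -7.4813.
Δ = 105.0000·5 − (19.0000)² = 164.0000; k = (-53.7471·5 − 19.0000·-7.4813)/164.0000 = -0.77190, ln C = (105.0000·-7.4813 − 19.0000·-53.7471)/164.0000 = 1.43697.

k = -0.772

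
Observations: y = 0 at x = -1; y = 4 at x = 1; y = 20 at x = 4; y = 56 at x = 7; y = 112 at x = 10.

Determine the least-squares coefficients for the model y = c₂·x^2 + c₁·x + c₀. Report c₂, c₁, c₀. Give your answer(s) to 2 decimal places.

c₂ = 1.03, c₁ = 0.81, c₀ = 0.64

The normal equations are: 12659·c₂ + 1407·c₁ + 167·c₀ = 14268;  1407·c₂ + 167·c₁ + 21·c₀ = 1596;  167·c₂ + 21·c₁ + 5·c₀ = 192.
(Σx^2·x^2 = 12659, Σx^2·x = 1407, Σx^2 = 167, Σx·x = 167, Σx = 21, Σ1 = 5, Σx^2·y = 14268, Σx·y = 1596, Σy = 192.)
Row-reducing yields c₂ = 8590/8351, c₁ = 966/1193, c₀ = 5372/8351.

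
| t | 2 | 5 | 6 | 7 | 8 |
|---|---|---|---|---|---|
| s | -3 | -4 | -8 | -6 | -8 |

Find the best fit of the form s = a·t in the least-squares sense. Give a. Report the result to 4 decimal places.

Sums needed: Σt·t = 178.
For Mᵀs: Σt·s = -180.
MᵀM·[a]ᵀ = Mᵀs becomes [[178]]·[a]ᵀ = [-180]ᵀ.
a = (-180)/178 = -1.01124.

a = -1.0112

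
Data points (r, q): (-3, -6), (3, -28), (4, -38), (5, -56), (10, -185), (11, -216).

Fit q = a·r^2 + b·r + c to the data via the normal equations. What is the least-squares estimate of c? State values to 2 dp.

c = -2.94

Setting ∂/∂a … = 0 gives: 25684·a + 2520·b + 280·c = -46950;  2520·a + 280·b + 30·c = -4724;  280·a + 30·b + 6·c = -529.
Inverting the 3×3 Gram matrix, [a, b, c]ᵀ = [-84863/57878, -972377/289390, -85130/28939]ᵀ.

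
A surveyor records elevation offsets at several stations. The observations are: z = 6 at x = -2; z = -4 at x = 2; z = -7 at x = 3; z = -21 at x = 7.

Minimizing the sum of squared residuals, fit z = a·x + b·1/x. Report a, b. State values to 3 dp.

Forming MᵀM = [[66, 4]; [4, 557/882]] and Mᵀz = [-188, -31/3]ᵀ gives MᵀM·[a, b]ᵀ = Mᵀz.
det = 66·(557/882) − 4² = 3775/147.
a = ((-188)·(557/882) − 4·(-31/3))/(3775/147) = -6826/2265; b = (66·(-31/3) − 4·(-188))/(3775/147) = 2058/755.

a = -3.014, b = 2.726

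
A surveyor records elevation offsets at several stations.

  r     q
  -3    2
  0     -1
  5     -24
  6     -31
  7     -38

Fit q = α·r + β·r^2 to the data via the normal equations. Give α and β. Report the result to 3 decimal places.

Sums needed: Σr·r = 119, Σr·r^2 = 657, Σr^2·r^2 = 4403.
For Aᵀq: Σr·q = -578, Σr^2·q = -3560.
det = 119·4403 − 657² = 92308.
α = ((-578)·4403 − 657·(-3560))/92308 = -103007/46154; β = (119·(-3560) − 657·(-578))/92308 = -21947/46154.

α = -2.232, β = -0.476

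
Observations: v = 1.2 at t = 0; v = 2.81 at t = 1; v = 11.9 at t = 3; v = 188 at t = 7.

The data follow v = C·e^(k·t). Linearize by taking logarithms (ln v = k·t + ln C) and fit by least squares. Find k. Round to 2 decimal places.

Let Y = ln v. Fitting Y = k·t + ln C by least squares:
Σt = 11.0000, Σ(t)² = 59.0000, Σln v = 8.9285, Σt·ln v = 45.1179.
Equations: 59.0000·k + 11.0000·ln C = 45.1179;  11.0000·k + 4·ln C = 8.9285.
Slope k = (n·Σt·ln v − Σt·Σln v)/(n·Σ(t)² − (Σt)²) = (4·45.1179 − 11.0000·8.9285)/115.0000 = 0.71529; ln C = (Σln v − k·Σt)/n = 0.26508.

k = 0.72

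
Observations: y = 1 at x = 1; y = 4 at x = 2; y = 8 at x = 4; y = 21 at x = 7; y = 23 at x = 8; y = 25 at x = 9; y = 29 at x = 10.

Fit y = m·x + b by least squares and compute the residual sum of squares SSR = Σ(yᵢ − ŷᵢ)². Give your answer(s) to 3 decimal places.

SSR = 7.412

MᵀM·[m, b]ᵀ = Mᵀy reads: 315·m + 41·b = 887;  41·m + 7·b = 111.
det = 315·7 − 41² = 524.
m = (887·7 − 41·111)/524 = 829/262; b = (315·111 − 41·887)/524 = -701/262.
Residuals: 67/131, 91/262, -519/262, 200/131, 95/262, -105/131, 9/262; SSR = 971/131.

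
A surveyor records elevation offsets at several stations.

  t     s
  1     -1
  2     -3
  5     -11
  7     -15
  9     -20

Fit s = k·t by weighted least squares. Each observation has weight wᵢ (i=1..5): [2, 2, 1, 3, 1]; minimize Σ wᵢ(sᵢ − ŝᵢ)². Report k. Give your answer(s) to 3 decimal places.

With design matrix A, AᵀWA = [[263]] and AᵀWs = [-564]ᵀ.
Hence k = -564 / 263 ≈ -2.14449.

k = -2.144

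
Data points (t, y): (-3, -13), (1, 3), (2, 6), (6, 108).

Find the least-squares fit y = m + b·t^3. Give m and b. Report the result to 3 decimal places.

Normal-equation sums: Σ1 = 4, Σt^3 = 198, Σt^3·t^3 = 47450.
Right-hand side: Σy = 104, Σt^3·y = 23730.
Eliminating b: 47450·(row 1) − 198·(row 2) gives 150596·m = 47450·104 − 198·23730 = 236260, so m = 59065/37649.
Then b = (23730 − 198·(59065/37649))/47450 = 18582/37649.

m = 1.569, b = 0.494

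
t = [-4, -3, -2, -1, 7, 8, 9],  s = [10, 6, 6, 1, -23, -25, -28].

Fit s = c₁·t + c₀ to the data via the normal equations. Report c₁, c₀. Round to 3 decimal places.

c₁ = -2.949, c₀ = -1.673

From the data, Σt·t = 224, Σt = 14, Σ1 = 7.
For Xᵀs: Σt·s = -684, Σs = -53.
Eliminating c₀: 7·(row 1) − 14·(row 2) gives 1372·c₁ = 7·(-684) − 14·(-53) = -4046, so c₁ = -289/98.
Then c₀ = ((-53) − 14·(-289/98))/7 = -82/49.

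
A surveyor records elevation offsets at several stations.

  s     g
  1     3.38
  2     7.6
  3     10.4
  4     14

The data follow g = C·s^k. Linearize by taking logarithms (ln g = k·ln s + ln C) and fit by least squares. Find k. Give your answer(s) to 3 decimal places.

Taking logs, ln g = k·ln s + ln C, so regress ln g on ln s.
XᵀX = [[3.6092, 3.1781]; [3.1781, 4]], rhs = [7.6371, 8.2269]ᵀ  (here Σln s = 3.1781, Σ(ln s)² = 3.6092, Σln g = 8.2269, Σln s·ln g = 7.6371).
Δ = 3.6092·4 − (3.1781)² = 4.3368; k = (7.6371·4 − 3.1781·8.2269)/4.3368 = 1.01519, ln C = (3.6092·8.2269 − 3.1781·7.6371)/4.3368 = 1.25014.

k = 1.015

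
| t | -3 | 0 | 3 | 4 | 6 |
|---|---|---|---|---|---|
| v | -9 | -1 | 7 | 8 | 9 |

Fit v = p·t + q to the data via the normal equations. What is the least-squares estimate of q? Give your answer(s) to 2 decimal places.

q = -1.44

The normal equations are: 70·p + 10·q = 134;  10·p + 5·q = 14.
(Σt·t = 70, Σt = 10, Σ1 = 5, Σt·v = 134, Σv = 14.)
Eliminating q: 5·(row 1) − 10·(row 2) gives 250·p = 5·134 − 10·14 = 530, so p = 53/25.
Then q = (14 − 10·(53/25))/5 = -36/25.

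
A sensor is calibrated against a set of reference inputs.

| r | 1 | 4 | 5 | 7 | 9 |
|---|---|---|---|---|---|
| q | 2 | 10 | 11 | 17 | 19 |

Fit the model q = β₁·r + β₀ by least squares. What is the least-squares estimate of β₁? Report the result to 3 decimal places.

The normal equations are: 172·β₁ + 26·β₀ = 387;  26·β₁ + 5·β₀ = 59.
Determinant 172·5 − 26² = 184.
β₁ = (387·5 − 26·59)/184 = 401/184; β₀ = (172·59 − 26·387)/184 = 43/92.

β₁ = 2.179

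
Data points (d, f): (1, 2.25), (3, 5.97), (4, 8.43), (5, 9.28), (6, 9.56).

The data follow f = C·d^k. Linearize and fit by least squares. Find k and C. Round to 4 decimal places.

k = 0.8504, C = 2.3208

Linearized form: ln f = k·ln d + ln C. From the 5 transformed points,
Σln d = 5.8861, Σ(ln d)² = 8.9295, Σln f = 9.2149, Σln d·ln f = 12.5489.
Equations: 8.9295·k + 5.8861·ln C = 12.5489;  5.8861·k + 5·ln C = 9.2149.
Slope k = (n·Σln d·ln f − Σln d·Σln f)/(n·Σ(ln d)² − (Σln d)²) = (5·12.5489 − 5.8861·9.2149)/10.0010 = 0.85036; ln C = (Σln f − k·Σln d)/n = 0.84192, so C = exp(0.84192) = 2.32082.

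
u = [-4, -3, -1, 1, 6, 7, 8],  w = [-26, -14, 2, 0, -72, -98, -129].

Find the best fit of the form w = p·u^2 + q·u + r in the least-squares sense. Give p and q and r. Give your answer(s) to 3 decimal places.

The normal equations are: 8132·p + 980·q + 176·r = -16190;  980·p + 176·q + 14·r = -2006;  176·p + 14·q + 7·r = -337.
Row-reducing yields p = -89133/44984, q = -26643/44984, r = 64343/22492.

p = -1.981, q = -0.592, r = 2.861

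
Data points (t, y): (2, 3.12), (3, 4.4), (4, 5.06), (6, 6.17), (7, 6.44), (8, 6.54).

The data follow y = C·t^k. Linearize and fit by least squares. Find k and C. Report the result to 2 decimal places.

k = 0.53, C = 2.33

Let Y = ln y. Fitting Y = k·ln t + ln C by least squares:
AᵀA = [[14.9303, 8.9952]; [8.9952, 6]], rhs = [15.4539, 9.8010]ᵀ  (here Σln t = 8.9952, Σ(ln t)² = 14.9303, Σln y = 9.8010, Σln t·ln y = 15.4539).
Solving (det = 8.6686): k = 0.52629, ln C = 0.84448, so C = exp(0.84448) = 2.32677.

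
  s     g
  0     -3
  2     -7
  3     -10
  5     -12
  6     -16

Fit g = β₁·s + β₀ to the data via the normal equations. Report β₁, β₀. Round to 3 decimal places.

β₁ = -2.035, β₀ = -3.088

Entries of AᵀA: Σs·s = 74, Σs = 16, Σ1 = 5.
For Aᵀg: Σs·g = -200, Σg = -48.
det = 74·5 − 16² = 114.
β₁ = ((-200)·5 − 16·(-48))/114 = -116/57; β₀ = (74·(-48) − 16·(-200))/114 = -176/57.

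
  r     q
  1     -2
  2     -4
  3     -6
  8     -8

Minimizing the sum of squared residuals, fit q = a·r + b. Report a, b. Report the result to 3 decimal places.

From the data, Σr·r = 78, Σr = 14, Σ1 = 4.
Right-hand side: Σr·q = -92, Σq = -20.
XᵀX·[a, b]ᵀ = Xᵀq becomes [[78, 14]; [14, 4]]·[a, b]ᵀ = [-92, -20]ᵀ.
det = 78·4 − 14² = 116.
a = ((-92)·4 − 14·(-20))/116 = -22/29; b = (78·(-20) − 14·(-92))/116 = -68/29.

a = -0.759, b = -2.345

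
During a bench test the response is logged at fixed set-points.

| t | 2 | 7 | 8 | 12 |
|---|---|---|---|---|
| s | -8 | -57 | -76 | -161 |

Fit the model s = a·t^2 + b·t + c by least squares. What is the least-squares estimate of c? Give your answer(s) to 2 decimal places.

c = -2.43

Entries of AᵀA: Σt^2·t^2 = 27249, Σt^2·t = 2591, Σt^2 = 261, Σt·t = 261, Σt = 29, Σ1 = 4.
For Aᵀs: Σt^2·s = -30873, Σt·s = -2955, Σs = -302.
Inverting the 3×3 Gram matrix, [a, b, c]ᵀ = [-12743/12140, -1533/2428, -14759/6070]ᵀ.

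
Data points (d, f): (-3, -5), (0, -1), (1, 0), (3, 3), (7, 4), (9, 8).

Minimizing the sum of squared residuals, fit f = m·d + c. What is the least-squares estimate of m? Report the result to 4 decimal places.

m = 0.9769

Forming AᵀA = [[149, 17]; [17, 6]] and Aᵀf = [124, 9]ᵀ gives AᵀA·[m, c]ᵀ = Aᵀf.
Eliminating c: 6·(row 1) − 17·(row 2) gives 605·m = 6·124 − 17·9 = 591, so m = 591/605.
Then c = (9 − 17·(591/605))/6 = -767/605.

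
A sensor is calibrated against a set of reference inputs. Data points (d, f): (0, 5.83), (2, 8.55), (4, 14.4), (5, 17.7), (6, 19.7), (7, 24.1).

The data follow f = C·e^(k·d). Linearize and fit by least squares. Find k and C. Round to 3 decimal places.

k = 0.207, C = 5.895

With ln fᵢ as the transformed response and dᵢ as the regressor:
Over the data: Σd = 24.0000, Σ(d)² = 130.0000, Σln f = 15.6126, Σd·ln f = 69.4878.
Normal system: [[130.0000, 24.0000]; [24.0000, 6]]·[k, ln C]ᵀ = [69.4878, 15.6126]ᵀ.
Solving (det = 204.0000): k = 0.20699, ln C = 1.77415, so C = exp(1.77415) = 5.89529.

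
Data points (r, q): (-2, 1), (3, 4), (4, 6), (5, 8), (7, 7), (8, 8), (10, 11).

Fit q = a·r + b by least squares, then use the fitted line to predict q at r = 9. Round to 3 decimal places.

Sums needed: Σr·r = 267, Σr = 35, Σ1 = 7.
Right-hand side: Σr·q = 297, Σq = 45.
So XᵀX·[a, b]ᵀ = Xᵀq: [[267, 35]; [35, 7]]·[a, b]ᵀ = [297, 45]ᵀ.
Eliminating b: 7·(row 1) − 35·(row 2) gives 644·a = 7·297 − 35·45 = 504, so a = 18/23.
Then b = (45 − 35·(18/23))/7 = 405/161.
At r = 9: q̂ = (18/23)·(9) + (405/161)·(1) = 1539/161.

q̂ = 9.559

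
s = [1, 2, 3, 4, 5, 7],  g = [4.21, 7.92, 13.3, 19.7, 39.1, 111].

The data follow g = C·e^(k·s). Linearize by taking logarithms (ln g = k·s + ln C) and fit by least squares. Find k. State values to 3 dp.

With ln gᵢ as the transformed response and sᵢ as the regressor:
XᵀX = [[104.0000, 22.0000]; [22.0000, 6]], rhs = [76.5593, 17.4509]ᵀ  (here Σs = 22.0000, Σ(s)² = 104.0000, Σln g = 17.4509, Σs·ln g = 76.5593).
Δ = 104.0000·6 − (22.0000)² = 140.0000; k = (76.5593·6 − 22.0000·17.4509)/140.0000 = 0.53883, ln C = (104.0000·17.4509 − 22.0000·76.5593)/140.0000 = 0.93276.

k = 0.539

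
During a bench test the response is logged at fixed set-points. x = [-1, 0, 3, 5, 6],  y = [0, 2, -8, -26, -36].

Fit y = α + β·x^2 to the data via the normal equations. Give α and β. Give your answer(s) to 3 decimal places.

α = 1.422, β = -1.058

Forming MᵀM = [[5, 71]; [71, 2003]] and Mᵀy = [-68, -2018]ᵀ gives MᵀM·[α, β]ᵀ = Mᵀy.
Δ = 5·2003 − 71² = 4974.
α = ((-68)·2003 − 71·(-2018))/4974 = 1179/829; β = (5·(-2018) − 71·(-68))/4974 = -877/829.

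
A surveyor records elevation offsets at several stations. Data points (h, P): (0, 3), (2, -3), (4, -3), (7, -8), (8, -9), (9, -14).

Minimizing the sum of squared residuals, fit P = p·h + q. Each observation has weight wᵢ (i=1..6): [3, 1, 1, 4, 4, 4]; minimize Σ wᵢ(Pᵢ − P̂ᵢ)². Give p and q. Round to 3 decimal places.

The normal system MᵀWM·[p, q]ᵀ = MᵀWP is [[796, 102]; [102, 17]]·[p, q]ᵀ = [-1034, -121]ᵀ.
Δ = 796·17 − 102² = 3128.
p = ((-1034)·17 − 102·(-121))/3128 = -77/46; q = (796·(-121) − 102·(-1034))/3128 = 1144/391.

p = -1.674, q = 2.926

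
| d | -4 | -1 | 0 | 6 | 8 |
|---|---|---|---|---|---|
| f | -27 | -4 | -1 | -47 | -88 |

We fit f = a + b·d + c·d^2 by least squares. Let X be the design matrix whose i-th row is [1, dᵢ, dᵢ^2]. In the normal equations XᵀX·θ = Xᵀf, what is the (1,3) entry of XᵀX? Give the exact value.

Row 1 ↔ basis 1, column 3 ↔ basis d^2, so (XᵀX)_{1,3} = Σᵢ d^2 = (1)·(16) + (1)·(1) + (1)·(0) + (1)·(36) + (1)·(64) = 117.

117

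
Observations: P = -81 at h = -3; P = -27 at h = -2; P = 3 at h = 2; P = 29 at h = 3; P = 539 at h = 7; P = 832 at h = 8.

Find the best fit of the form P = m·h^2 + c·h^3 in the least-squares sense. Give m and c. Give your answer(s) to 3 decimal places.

m = -2.947, c = 1.993

From the data, Σh^2·h^2 = 6691, Σh^2·h^3 = 49575, Σh^3·h^3 = 381379.
Moment sums: Σh^2·P = 79095, Σh^3·P = 614071.
So XᵀX·[m, c]ᵀ = XᵀP: [[6691, 49575]; [49575, 381379]]·[m, c]ᵀ = [79095, 614071]ᵀ.
Δ = 6691·381379 − 49575² = 94126264.
m = (79095·381379 − 49575·614071)/94126264 = -69349455/23531566; c = (6691·614071 − 49575·79095)/94126264 = 46903609/23531566.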